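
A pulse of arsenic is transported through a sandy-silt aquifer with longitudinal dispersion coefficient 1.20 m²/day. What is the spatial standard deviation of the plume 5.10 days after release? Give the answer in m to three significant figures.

Dispersive spreading gives a Gaussian with σ² = 2Dt; advection only shifts the center.
σ = √(2 × 1.20 × 5.10) = 3.50 m.

3.50 m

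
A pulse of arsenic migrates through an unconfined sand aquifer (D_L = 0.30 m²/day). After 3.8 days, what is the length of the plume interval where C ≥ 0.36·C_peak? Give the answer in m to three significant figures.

The plume is Gaussian with σ = √(2Dt) = √(2 × 0.30 × 3.8) = 1.510 m.
C/C_peak = exp(−Δx²/(2σ²)) = 0.36 ⇒ Δx = σ·√(−2 ln 0.36) = 1.510 × 1.429 = 2.158 m.
Width = 2Δx = 4.32 m.

4.32 m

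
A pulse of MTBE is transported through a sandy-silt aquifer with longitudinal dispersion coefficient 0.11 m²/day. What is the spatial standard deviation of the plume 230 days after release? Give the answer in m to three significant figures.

Dispersive spreading gives a Gaussian with σ² = 2Dt; advection only shifts the center.
σ = √(2 × 0.11 × 230) = 7.11 m.

7.11 m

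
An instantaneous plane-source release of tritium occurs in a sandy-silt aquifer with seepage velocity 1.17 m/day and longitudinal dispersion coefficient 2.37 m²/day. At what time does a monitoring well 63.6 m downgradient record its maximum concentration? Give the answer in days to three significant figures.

For the 1D instantaneous-source solution, setting ∂C/∂t = 0 at fixed x gives v²t² + 2Dt − x² = 0, so t = (√(D² + v²x²) − D)/v².
√(D² + v²x²) = √(2.37² + 1.17² × 63.6²) = 74.45; v² = 1.3689.
t = (74.45 − 2.37)/1.3689 = 52.7 days (vs. the pure-advection estimate x/v = 54.4 d).

52.7 days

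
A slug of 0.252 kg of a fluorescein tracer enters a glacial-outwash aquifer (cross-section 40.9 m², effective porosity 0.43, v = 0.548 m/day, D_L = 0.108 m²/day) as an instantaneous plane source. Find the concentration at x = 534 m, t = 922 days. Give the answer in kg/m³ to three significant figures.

For an instantaneous plane source, C(x,t) = M/(n_e·A·√(4πDt)) · exp(−(x−vt)²/(4Dt)), with n_e·A the pore (flow) area.
Plume center vt = 0.548 × 922 = 505.256 m, so the well at 534 m is 28.744 m downgradient of the peak.
√(4πDt) = 35.37 m, giving peak height M/(n_e·A·√(4πDt)) = 0.252/(0.43 × 40.9 × 35.37) = 0.0004051 kg/m³.
(x−vt)²/(4Dt) = (28.744)²/(4 × 0.108 × 922) = 2.074; exp(−2.074) = 0.1257.
C = 0.0004051 × 0.1257 = 5.09e-05 kg/m³.

5.09e-05 kg/m³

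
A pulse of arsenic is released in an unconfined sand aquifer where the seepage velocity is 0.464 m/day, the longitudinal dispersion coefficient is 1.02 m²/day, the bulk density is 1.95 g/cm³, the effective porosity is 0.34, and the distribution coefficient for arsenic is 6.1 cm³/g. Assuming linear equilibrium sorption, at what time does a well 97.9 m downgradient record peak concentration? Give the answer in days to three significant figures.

Retardation factor R = 1 + ρ_b·K_d/n = 1 + 1.95 × 6.1/0.34 = 35.99.
Sorption retards both mechanisms: v_R = v/R = 0.01289 m/day, D_R = D/R = 0.02834 m²/day.
Peak time from v_R²t² + 2D_R t − x² = 0: t = (√(D_R² + v_R²x²) − D_R)/v_R².
√(D_R² + v_R²x²) = √(0.02834² + 0.01289² × 97.9²) = 1.262; v_R² = 0.0001662.
t = (1.262 − 0.02834)/0.0001662 = 7420 days.

7420 days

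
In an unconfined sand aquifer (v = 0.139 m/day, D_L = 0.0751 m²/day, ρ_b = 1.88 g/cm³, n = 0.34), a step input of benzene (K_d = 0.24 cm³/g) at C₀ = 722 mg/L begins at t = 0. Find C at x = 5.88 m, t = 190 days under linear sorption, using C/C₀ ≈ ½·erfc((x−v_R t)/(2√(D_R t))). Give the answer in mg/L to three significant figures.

679 mg/L

Retardation factor R = 1 + ρ_b·K_d/n = 1 + 1.88 × 0.24/0.34 = 2.327.
Sorption retards both mechanisms: v_R = v/R = 0.05973 m/day, D_R = D/R = 0.03227 m²/day.
v_R·t = 0.05973 × 190 = 11.3487 m; 2√(D_R t) = 4.952 m; argument = (5.88 − 11.3487)/4.952 = -1.104.
C = C₀ × ½·erfc(-1.104) = 722 × 0.9408 = 679 mg/L.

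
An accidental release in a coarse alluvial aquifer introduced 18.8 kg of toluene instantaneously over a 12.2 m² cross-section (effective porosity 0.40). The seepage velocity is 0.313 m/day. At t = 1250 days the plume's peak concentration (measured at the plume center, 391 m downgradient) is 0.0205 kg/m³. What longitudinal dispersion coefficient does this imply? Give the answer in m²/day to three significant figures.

At the plume center C_max = M/(n_e·A·√(4πDt)), so D = M²/(4πt·(n_e·A·C_max)²).
n_e·A·C_max = 0.40 × 12.2 × 0.0205 = 0.1000 kg/m.
D = 18.8²/(4π × 1250 × 0.1000²) = 2.25 m²/day.

2.25 m²/day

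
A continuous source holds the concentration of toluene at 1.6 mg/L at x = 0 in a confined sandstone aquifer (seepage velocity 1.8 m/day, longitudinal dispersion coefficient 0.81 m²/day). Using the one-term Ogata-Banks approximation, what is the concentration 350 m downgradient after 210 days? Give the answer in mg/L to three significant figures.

For a continuous step input, C/C₀ ≈ ½·erfc((x−vt)/(2√(Dt))).
vt = 1.8 × 210 = 378 m and 2√(Dt) = 2√(0.81 × 210) = 26.08 m.
Argument (x−vt)/(2√(Dt)) = (350 − 378)/26.08 = -1.074; ½·erfc(-1.074) = 0.9356.
C = 1.6 × 0.9356 = 1.50 mg/L.

1.50 mg/L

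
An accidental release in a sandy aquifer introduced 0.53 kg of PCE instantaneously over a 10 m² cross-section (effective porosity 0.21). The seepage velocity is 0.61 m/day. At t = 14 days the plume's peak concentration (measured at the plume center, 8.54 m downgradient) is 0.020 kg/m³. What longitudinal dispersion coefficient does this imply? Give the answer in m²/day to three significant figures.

At the plume center C_max = M/(n_e·A·√(4πDt)), so D = M²/(4πt·(n_e·A·C_max)²).
n_e·A·C_max = 0.21 × 10 × 0.020 = 0.04200 kg/m.
D = 0.53²/(4π × 14 × 0.04200²) = 0.905 m²/day.

0.905 m²/day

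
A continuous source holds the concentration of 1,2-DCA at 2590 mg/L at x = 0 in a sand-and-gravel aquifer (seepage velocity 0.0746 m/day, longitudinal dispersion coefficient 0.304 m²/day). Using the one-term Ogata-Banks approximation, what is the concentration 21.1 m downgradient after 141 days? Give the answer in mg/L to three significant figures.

328 mg/L

For a continuous step input, C/C₀ ≈ ½·erfc((x−vt)/(2√(Dt))).
vt = 0.0746 × 141 = 10.5186 m and 2√(Dt) = 2√(0.304 × 141) = 13.09 m.
Argument (x−vt)/(2√(Dt)) = (21.1 − 10.5186)/13.09 = 0.8084; ½·erfc(0.8084) = 0.1265.
C = 2590 × 0.1265 = 328 mg/L.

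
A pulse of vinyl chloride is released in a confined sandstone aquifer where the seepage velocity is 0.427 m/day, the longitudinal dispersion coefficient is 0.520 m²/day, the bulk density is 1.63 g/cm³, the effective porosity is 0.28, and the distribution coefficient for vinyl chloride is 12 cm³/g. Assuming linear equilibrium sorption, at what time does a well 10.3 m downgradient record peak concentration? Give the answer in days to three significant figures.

Retardation factor R = 1 + ρ_b·K_d/n = 1 + 1.63 × 12/0.28 = 70.86.
Sorption retards both mechanisms: v_R = v/R = 0.006026 m/day, D_R = D/R = 0.007338 m²/day.
Peak time from v_R²t² + 2D_R t − x² = 0: t = (√(D_R² + v_R²x²) − D_R)/v_R².
√(D_R² + v_R²x²) = √(0.007338² + 0.006026² × 10.3²) = 0.06250; v_R² = 3.631e-05.
t = (0.06250 − 0.007338)/3.631e-05 = 1520 days.

1520 days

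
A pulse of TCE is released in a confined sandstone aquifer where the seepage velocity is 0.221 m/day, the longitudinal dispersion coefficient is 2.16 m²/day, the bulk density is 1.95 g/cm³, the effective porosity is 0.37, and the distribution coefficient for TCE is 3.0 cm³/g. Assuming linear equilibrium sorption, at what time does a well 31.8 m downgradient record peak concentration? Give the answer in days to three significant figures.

Retardation factor R = 1 + ρ_b·K_d/n = 1 + 1.95 × 3.0/0.37 = 16.81.
Sorption retards both mechanisms: v_R = v/R = 0.01315 m/day, D_R = D/R = 0.1285 m²/day.
Peak time from v_R²t² + 2D_R t − x² = 0: t = (√(D_R² + v_R²x²) − D_R)/v_R².
√(D_R² + v_R²x²) = √(0.1285² + 0.01315² × 31.8²) = 0.4375; v_R² = 0.0001729.
t = (0.4375 − 0.1285)/0.0001729 = 1790 days.

1790 days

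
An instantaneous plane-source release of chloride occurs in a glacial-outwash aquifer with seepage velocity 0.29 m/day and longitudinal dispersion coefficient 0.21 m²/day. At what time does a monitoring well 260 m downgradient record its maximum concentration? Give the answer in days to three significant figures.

For the 1D instantaneous-source solution, setting ∂C/∂t = 0 at fixed x gives v²t² + 2Dt − x² = 0, so t = (√(D² + v²x²) − D)/v².
√(D² + v²x²) = √(0.21² + 0.29² × 260²) = 75.40; v² = 0.0841.
t = (75.40 − 0.21)/0.0841 = 894 days (vs. the pure-advection estimate x/v = 897 d).

894 days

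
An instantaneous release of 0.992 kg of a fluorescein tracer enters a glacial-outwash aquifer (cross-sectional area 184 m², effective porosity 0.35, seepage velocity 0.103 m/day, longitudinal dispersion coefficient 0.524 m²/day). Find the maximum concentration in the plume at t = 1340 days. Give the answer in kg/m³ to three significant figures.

0.000164 kg/m³

The peak of an instantaneous 1D plume sits at x = vt; there the Gaussian factor is 1 and C_max = M/(n_e·A·√(4πDt)), where n_e·A is the pore area the mass is dissolved in.
√(4πDt) = √(4π × 0.524 × 1340) = 93.93 m, so C_max = 0.992/(0.35 × 184 × 93.93) = 0.000164 kg/m³.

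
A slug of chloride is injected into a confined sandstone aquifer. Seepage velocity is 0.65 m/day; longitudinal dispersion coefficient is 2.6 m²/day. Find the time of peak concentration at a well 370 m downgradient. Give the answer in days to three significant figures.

For the 1D instantaneous-source solution, setting ∂C/∂t = 0 at fixed x gives v²t² + 2Dt − x² = 0, so t = (√(D² + v²x²) − D)/v².
√(D² + v²x²) = √(2.6² + 0.65² × 370²) = 240.5; v² = 0.4225.
t = (240.5 − 2.6)/0.4225 = 563 days (vs. the pure-advection estimate x/v = 569 d).

563 days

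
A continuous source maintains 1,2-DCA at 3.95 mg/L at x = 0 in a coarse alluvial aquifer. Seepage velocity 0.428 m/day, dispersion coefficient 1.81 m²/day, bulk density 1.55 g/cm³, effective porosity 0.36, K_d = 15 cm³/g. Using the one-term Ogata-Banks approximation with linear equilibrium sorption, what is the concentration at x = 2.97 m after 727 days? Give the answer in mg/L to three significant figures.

2.41 mg/L

Retardation factor R = 1 + ρ_b·K_d/n = 1 + 1.55 × 15/0.36 = 65.58.
Sorption retards both mechanisms: v_R = v/R = 0.006526 m/day, D_R = D/R = 0.02760 m²/day.
v_R·t = 0.006526 × 727 = 4.744402 m; 2√(D_R t) = 8.959 m; argument = (2.97 − 4.744402)/8.959 = -0.1981.
C = C₀ × ½·erfc(-0.1981) = 3.95 × 0.6103 = 2.41 mg/L.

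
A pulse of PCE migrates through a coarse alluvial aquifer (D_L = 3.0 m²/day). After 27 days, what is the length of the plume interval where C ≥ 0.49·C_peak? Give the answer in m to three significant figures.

30.4 m

The plume is Gaussian with σ = √(2Dt) = √(2 × 3.0 × 27) = 12.73 m.
C/C_peak = exp(−Δx²/(2σ²)) = 0.49 ⇒ Δx = σ·√(−2 ln 0.49) = 12.73 × 1.194 = 15.20 m.
Width = 2Δx = 30.4 m.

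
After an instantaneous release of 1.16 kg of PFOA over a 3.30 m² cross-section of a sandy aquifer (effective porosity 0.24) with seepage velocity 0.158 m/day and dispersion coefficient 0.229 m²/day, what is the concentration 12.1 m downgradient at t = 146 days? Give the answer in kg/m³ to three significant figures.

For an instantaneous plane source, C(x,t) = M/(n_e·A·√(4πDt)) · exp(−(x−vt)²/(4Dt)), with n_e·A the pore (flow) area.
Plume center vt = 0.158 × 146 = 23.068 m, so the well at 12.1 m is 10.968 m upgradient of the peak.
√(4πDt) = 20.50 m, giving peak height M/(n_e·A·√(4πDt)) = 1.16/(0.24 × 3.30 × 20.50) = 0.07145 kg/m³.
(x−vt)²/(4Dt) = (-10.968)²/(4 × 0.229 × 146) = 0.8995; exp(−0.8995) = 0.4068.
C = 0.07145 × 0.4068 = 0.0291 kg/m³.

0.0291 kg/m³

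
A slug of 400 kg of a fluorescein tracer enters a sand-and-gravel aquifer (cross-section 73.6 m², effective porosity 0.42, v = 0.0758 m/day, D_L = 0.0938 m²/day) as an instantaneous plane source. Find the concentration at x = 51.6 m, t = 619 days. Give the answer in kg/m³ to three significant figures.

For an instantaneous plane source, C(x,t) = M/(n_e·A·√(4πDt)) · exp(−(x−vt)²/(4Dt)), with n_e·A the pore (flow) area.
Plume center vt = 0.0758 × 619 = 46.9202 m, so the well at 51.6 m is 4.6798 m downgradient of the peak.
√(4πDt) = 27.01 m, giving peak height M/(n_e·A·√(4πDt)) = 400/(0.42 × 73.6 × 27.01) = 0.4791 kg/m³.
(x−vt)²/(4Dt) = (4.6798)²/(4 × 0.0938 × 619) = 0.09430; exp(−0.09430) = 0.9100.
C = 0.4791 × 0.9100 = 0.436 kg/m³.

0.436 kg/m³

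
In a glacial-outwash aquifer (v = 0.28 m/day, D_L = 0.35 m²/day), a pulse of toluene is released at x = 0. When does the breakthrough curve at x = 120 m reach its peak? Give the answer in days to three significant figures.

For the 1D instantaneous-source solution, setting ∂C/∂t = 0 at fixed x gives v²t² + 2Dt − x² = 0, so t = (√(D² + v²x²) − D)/v².
√(D² + v²x²) = √(0.35² + 0.28² × 120²) = 33.60; v² = 0.0784.
t = (33.60 − 0.35)/0.0784 = 424 days (vs. the pure-advection estimate x/v = 429 d).

424 days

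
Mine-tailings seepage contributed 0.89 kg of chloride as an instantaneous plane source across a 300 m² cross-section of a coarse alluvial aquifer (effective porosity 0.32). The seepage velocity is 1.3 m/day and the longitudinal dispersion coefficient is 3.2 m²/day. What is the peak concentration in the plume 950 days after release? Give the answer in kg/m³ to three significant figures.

The peak of an instantaneous 1D plume sits at x = vt; there the Gaussian factor is 1 and C_max = M/(n_e·A·√(4πDt)), where n_e·A is the pore area the mass is dissolved in.
√(4πDt) = √(4π × 3.2 × 950) = 195.5 m, so C_max = 0.89/(0.32 × 300 × 195.5) = 4.74e-05 kg/m³.

4.74e-05 kg/m³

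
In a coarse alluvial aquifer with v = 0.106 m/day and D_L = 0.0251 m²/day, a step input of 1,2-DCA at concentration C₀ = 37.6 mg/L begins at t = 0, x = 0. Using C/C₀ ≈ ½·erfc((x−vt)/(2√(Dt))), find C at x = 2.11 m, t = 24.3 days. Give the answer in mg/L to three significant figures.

For a continuous step input, C/C₀ ≈ ½·erfc((x−vt)/(2√(Dt))).
vt = 0.106 × 24.3 = 2.5758 m and 2√(Dt) = 2√(0.0251 × 24.3) = 1.562 m.
Argument (x−vt)/(2√(Dt)) = (2.11 − 2.5758)/1.562 = -0.2982; ½·erfc(-0.2982) = 0.6634.
C = 37.6 × 0.6634 = 24.9 mg/L.

24.9 mg/L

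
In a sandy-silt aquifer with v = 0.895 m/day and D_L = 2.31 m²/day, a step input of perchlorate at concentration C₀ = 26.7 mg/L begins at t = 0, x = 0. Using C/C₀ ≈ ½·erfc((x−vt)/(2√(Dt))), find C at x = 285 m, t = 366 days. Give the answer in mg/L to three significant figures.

For a continuous step input, C/C₀ ≈ ½·erfc((x−vt)/(2√(Dt))).
vt = 0.895 × 366 = 327.57 m and 2√(Dt) = 2√(2.31 × 366) = 58.15 m.
Argument (x−vt)/(2√(Dt)) = (285 − 327.57)/58.15 = -0.7321; ½·erfc(-0.7321) = 0.8497.
C = 26.7 × 0.8497 = 22.7 mg/L.

22.7 mg/L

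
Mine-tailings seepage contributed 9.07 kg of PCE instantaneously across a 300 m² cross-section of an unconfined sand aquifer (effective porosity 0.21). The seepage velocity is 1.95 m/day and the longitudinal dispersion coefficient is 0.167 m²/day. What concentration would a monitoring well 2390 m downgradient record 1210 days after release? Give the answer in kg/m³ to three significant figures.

For an instantaneous plane source, C(x,t) = M/(n_e·A·√(4πDt)) · exp(−(x−vt)²/(4Dt)), with n_e·A the pore (flow) area.
Plume center vt = 1.95 × 1210 = 2359.5 m, so the well at 2390 m is 30.5 m downgradient of the peak.
√(4πDt) = 50.39 m, giving peak height M/(n_e·A·√(4πDt)) = 9.07/(0.21 × 300 × 50.39) = 0.002857 kg/m³.
(x−vt)²/(4Dt) = (30.5)²/(4 × 0.167 × 1210) = 1.151; exp(−1.151) = 0.3163.
C = 0.002857 × 0.3163 = 0.000904 kg/m³.

0.000904 kg/m³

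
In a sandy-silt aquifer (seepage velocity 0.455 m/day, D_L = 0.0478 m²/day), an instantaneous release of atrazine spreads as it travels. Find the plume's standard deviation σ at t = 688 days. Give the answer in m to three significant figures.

Dispersive spreading gives a Gaussian with σ² = 2Dt; advection only shifts the center.
σ = √(2 × 0.0478 × 688) = 8.11 m.

8.11 m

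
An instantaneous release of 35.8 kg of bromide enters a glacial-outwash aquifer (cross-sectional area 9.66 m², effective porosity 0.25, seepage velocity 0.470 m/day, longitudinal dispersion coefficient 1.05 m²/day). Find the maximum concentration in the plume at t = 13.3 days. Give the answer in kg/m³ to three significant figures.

1.12 kg/m³

The peak of an instantaneous 1D plume sits at x = vt; there the Gaussian factor is 1 and C_max = M/(n_e·A·√(4πDt)), where n_e·A is the pore area the mass is dissolved in.
√(4πDt) = √(4π × 1.05 × 13.3) = 13.25 m, so C_max = 35.8/(0.25 × 9.66 × 13.25) = 1.12 kg/m³.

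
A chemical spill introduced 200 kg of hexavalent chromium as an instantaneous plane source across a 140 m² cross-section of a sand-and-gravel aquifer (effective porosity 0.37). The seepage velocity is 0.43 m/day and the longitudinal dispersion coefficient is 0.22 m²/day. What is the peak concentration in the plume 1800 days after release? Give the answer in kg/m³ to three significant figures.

0.0547 kg/m³

The peak of an instantaneous 1D plume sits at x = vt; there the Gaussian factor is 1 and C_max = M/(n_e·A·√(4πDt)), where n_e·A is the pore area the mass is dissolved in.
√(4πDt) = √(4π × 0.22 × 1800) = 70.54 m, so C_max = 200/(0.37 × 140 × 70.54) = 0.0547 kg/m³.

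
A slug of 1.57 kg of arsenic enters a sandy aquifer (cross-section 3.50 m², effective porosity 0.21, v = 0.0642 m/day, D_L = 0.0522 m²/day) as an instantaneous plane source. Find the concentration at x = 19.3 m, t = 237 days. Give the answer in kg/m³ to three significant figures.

For an instantaneous plane source, C(x,t) = M/(n_e·A·√(4πDt)) · exp(−(x−vt)²/(4Dt)), with n_e·A the pore (flow) area.
Plume center vt = 0.0642 × 237 = 15.2154 m, so the well at 19.3 m is 4.0846 m downgradient of the peak.
√(4πDt) = 12.47 m, giving peak height M/(n_e·A·√(4πDt)) = 1.57/(0.21 × 3.50 × 12.47) = 0.1713 kg/m³.
(x−vt)²/(4Dt) = (4.0846)²/(4 × 0.0522 × 237) = 0.3371; exp(−0.3371) = 0.7138.
C = 0.1713 × 0.7138 = 0.122 kg/m³.

0.122 kg/m³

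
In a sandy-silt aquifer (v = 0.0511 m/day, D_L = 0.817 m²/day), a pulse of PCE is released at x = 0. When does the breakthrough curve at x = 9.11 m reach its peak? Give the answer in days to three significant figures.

For the 1D instantaneous-source solution, setting ∂C/∂t = 0 at fixed x gives v²t² + 2Dt − x² = 0, so t = (√(D² + v²x²) − D)/v².
√(D² + v²x²) = √(0.817² + 0.0511² × 9.11²) = 0.9403; v² = 0.00261121.
t = (0.9403 − 0.817)/0.00261121 = 47.2 days (vs. the pure-advection estimate x/v = 178 d).

47.2 days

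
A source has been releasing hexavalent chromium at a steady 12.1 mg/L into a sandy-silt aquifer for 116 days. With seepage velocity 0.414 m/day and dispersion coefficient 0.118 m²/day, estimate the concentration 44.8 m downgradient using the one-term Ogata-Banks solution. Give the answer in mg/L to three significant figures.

8.85 mg/L

For a continuous step input, C/C₀ ≈ ½·erfc((x−vt)/(2√(Dt))).
vt = 0.414 × 116 = 48.024 m and 2√(Dt) = 2√(0.118 × 116) = 7.399 m.
Argument (x−vt)/(2√(Dt)) = (44.8 − 48.024)/7.399 = -0.4357; ½·erfc(-0.4357) = 0.7311.
C = 12.1 × 0.7311 = 8.85 mg/L.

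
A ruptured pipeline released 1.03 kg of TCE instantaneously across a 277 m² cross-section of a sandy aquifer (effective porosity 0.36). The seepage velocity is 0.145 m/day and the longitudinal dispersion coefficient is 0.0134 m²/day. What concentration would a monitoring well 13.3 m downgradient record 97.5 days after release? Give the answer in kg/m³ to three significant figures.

0.00223 kg/m³

For an instantaneous plane source, C(x,t) = M/(n_e·A·√(4πDt)) · exp(−(x−vt)²/(4Dt)), with n_e·A the pore (flow) area.
Plume center vt = 0.145 × 97.5 = 14.1375 m, so the well at 13.3 m is 0.8375 m upgradient of the peak.
√(4πDt) = 4.052 m, giving peak height M/(n_e·A·√(4πDt)) = 1.03/(0.36 × 277 × 4.052) = 0.002549 kg/m³.
(x−vt)²/(4Dt) = (-0.8375)²/(4 × 0.0134 × 97.5) = 0.1342; exp(−0.1342) = 0.8744.
C = 0.002549 × 0.8744 = 0.00223 kg/m³.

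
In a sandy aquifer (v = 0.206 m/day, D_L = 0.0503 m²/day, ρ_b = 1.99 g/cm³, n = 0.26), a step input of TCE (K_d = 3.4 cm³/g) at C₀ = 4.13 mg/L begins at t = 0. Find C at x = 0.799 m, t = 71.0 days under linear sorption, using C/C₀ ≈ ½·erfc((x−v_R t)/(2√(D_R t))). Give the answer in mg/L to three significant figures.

1.27 mg/L

Retardation factor R = 1 + ρ_b·K_d/n = 1 + 1.99 × 3.4/0.26 = 27.02.
Sorption retards both mechanisms: v_R = v/R = 0.007624 m/day, D_R = D/R = 0.001862 m²/day.
v_R·t = 0.007624 × 71.0 = 0.541304 m; 2√(D_R t) = 0.7272 m; argument = (0.799 − 0.541304)/0.7272 = 0.3544.
C = C₀ × ½·erfc(0.3544) = 4.13 × 0.3081 = 1.27 mg/L.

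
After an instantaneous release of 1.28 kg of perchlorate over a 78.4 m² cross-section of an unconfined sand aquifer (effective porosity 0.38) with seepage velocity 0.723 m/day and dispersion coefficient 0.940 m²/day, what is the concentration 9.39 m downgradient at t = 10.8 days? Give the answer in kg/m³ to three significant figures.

0.00358 kg/m³

For an instantaneous plane source, C(x,t) = M/(n_e·A·√(4πDt)) · exp(−(x−vt)²/(4Dt)), with n_e·A the pore (flow) area.
Plume center vt = 0.723 × 10.8 = 7.8084 m, so the well at 9.39 m is 1.5816 m downgradient of the peak.
√(4πDt) = 11.29 m, giving peak height M/(n_e·A·√(4πDt)) = 1.28/(0.38 × 78.4 × 11.29) = 0.003806 kg/m³.
(x−vt)²/(4Dt) = (1.5816)²/(4 × 0.940 × 10.8) = 0.06160; exp(−0.06160) = 0.9403.
C = 0.003806 × 0.9403 = 0.00358 kg/m³.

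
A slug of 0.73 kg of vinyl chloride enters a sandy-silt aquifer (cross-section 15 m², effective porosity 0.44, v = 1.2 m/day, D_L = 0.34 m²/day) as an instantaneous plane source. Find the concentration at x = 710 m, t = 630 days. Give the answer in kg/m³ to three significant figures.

For an instantaneous plane source, C(x,t) = M/(n_e·A·√(4πDt)) · exp(−(x−vt)²/(4Dt)), with n_e·A the pore (flow) area.
Plume center vt = 1.2 × 630 = 756 m, so the well at 710 m is 46 m upgradient of the peak.
√(4πDt) = 51.88 m, giving peak height M/(n_e·A·√(4πDt)) = 0.73/(0.44 × 15 × 51.88) = 0.002132 kg/m³.
(x−vt)²/(4Dt) = (-46)²/(4 × 0.34 × 630) = 2.470; exp(−2.470) = 0.08458.
C = 0.002132 × 0.08458 = 0.000180 kg/m³.

0.000180 kg/m³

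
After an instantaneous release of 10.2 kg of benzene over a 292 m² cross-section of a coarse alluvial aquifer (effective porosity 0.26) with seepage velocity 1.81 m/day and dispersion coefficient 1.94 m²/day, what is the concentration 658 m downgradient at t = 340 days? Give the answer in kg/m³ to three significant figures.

For an instantaneous plane source, C(x,t) = M/(n_e·A·√(4πDt)) · exp(−(x−vt)²/(4Dt)), with n_e·A the pore (flow) area.
Plume center vt = 1.81 × 340 = 615.4 m, so the well at 658 m is 42.6 m downgradient of the peak.
√(4πDt) = 91.04 m, giving peak height M/(n_e·A·√(4πDt)) = 10.2/(0.26 × 292 × 91.04) = 0.001476 kg/m³.
(x−vt)²/(4Dt) = (42.6)²/(4 × 1.94 × 340) = 0.6878; exp(−0.6878) = 0.5027.
C = 0.001476 × 0.5027 = 0.000742 kg/m³.

0.000742 kg/m³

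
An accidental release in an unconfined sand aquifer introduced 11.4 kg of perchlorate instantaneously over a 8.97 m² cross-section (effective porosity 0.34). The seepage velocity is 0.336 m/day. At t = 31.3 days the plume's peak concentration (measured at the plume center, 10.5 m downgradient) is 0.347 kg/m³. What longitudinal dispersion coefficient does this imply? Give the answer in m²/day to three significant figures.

At the plume center C_max = M/(n_e·A·√(4πDt)), so D = M²/(4πt·(n_e·A·C_max)²).
n_e·A·C_max = 0.34 × 8.97 × 0.347 = 1.058 kg/m.
D = 11.4²/(4π × 31.3 × 1.058²) = 0.295 m²/day.

0.295 m²/day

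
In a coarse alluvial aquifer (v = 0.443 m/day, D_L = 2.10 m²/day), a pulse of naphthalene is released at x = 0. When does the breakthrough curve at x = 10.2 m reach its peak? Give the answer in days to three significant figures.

14.7 days

For the 1D instantaneous-source solution, setting ∂C/∂t = 0 at fixed x gives v²t² + 2Dt − x² = 0, so t = (√(D² + v²x²) − D)/v².
√(D² + v²x²) = √(2.10² + 0.443² × 10.2²) = 4.983; v² = 0.196249.
t = (4.983 − 2.10)/0.196249 = 14.7 days (vs. the pure-advection estimate x/v = 23.0 d).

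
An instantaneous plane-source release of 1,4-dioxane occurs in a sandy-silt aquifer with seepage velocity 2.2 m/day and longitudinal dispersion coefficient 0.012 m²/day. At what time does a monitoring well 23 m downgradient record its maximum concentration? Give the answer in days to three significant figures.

10.5 days

For the 1D instantaneous-source solution, setting ∂C/∂t = 0 at fixed x gives v²t² + 2Dt − x² = 0, so t = (√(D² + v²x²) − D)/v².
√(D² + v²x²) = √(0.012² + 2.2² × 23²) = 50.60; v² = 4.84.
t = (50.60 − 0.012)/4.84 = 10.5 days (vs. the pure-advection estimate x/v = 10.5 d).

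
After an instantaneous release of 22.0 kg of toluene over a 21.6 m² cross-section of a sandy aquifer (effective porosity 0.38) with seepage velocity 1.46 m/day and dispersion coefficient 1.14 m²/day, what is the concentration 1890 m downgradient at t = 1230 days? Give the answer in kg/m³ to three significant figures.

0.00415 kg/m³

For an instantaneous plane source, C(x,t) = M/(n_e·A·√(4πDt)) · exp(−(x−vt)²/(4Dt)), with n_e·A the pore (flow) area.
Plume center vt = 1.46 × 1230 = 1795.8 m, so the well at 1890 m is 94.2 m downgradient of the peak.
√(4πDt) = 132.7 m, giving peak height M/(n_e·A·√(4πDt)) = 22.0/(0.38 × 21.6 × 132.7) = 0.02020 kg/m³.
(x−vt)²/(4Dt) = (94.2)²/(4 × 1.14 × 1230) = 1.582; exp(−1.582) = 0.2056.
C = 0.02020 × 0.2056 = 0.00415 kg/m³.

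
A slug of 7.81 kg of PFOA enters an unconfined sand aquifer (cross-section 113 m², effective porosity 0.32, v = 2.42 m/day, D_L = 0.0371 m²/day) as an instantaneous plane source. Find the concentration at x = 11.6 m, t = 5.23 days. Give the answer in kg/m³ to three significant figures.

0.0328 kg/m³

For an instantaneous plane source, C(x,t) = M/(n_e·A·√(4πDt)) · exp(−(x−vt)²/(4Dt)), with n_e·A the pore (flow) area.
Plume center vt = 2.42 × 5.23 = 12.6566 m, so the well at 11.6 m is 1.0566 m upgradient of the peak.
√(4πDt) = 1.562 m, giving peak height M/(n_e·A·√(4πDt)) = 7.81/(0.32 × 113 × 1.562) = 0.1383 kg/m³.
(x−vt)²/(4Dt) = (-1.0566)²/(4 × 0.0371 × 5.23) = 1.438; exp(−1.438) = 0.2374.
C = 0.1383 × 0.2374 = 0.0328 kg/m³.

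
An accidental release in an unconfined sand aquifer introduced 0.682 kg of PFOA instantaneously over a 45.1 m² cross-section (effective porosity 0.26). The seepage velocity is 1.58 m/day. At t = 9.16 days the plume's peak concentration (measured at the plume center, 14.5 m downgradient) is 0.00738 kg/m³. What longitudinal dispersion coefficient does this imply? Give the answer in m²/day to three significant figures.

0.540 m²/day

At the plume center C_max = M/(n_e·A·√(4πDt)), so D = M²/(4πt·(n_e·A·C_max)²).
n_e·A·C_max = 0.26 × 45.1 × 0.00738 = 0.08654 kg/m.
D = 0.682²/(4π × 9.16 × 0.08654²) = 0.540 m²/day.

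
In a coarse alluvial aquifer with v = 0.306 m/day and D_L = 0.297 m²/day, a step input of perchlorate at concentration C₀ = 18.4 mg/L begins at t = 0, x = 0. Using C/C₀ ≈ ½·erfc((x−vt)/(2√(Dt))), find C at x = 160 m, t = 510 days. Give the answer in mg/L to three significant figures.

For a continuous step input, C/C₀ ≈ ½·erfc((x−vt)/(2√(Dt))).
vt = 0.306 × 510 = 156.06 m and 2√(Dt) = 2√(0.297 × 510) = 24.61 m.
Argument (x−vt)/(2√(Dt)) = (160 − 156.06)/24.61 = 0.1601; ½·erfc(0.1601) = 0.4104.
C = 18.4 × 0.4104 = 7.55 mg/L.

7.55 mg/L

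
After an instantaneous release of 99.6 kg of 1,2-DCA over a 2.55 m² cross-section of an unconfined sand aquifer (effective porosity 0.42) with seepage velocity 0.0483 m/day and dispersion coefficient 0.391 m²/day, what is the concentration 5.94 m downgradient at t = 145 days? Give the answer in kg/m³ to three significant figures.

For an instantaneous plane source, C(x,t) = M/(n_e·A·√(4πDt)) · exp(−(x−vt)²/(4Dt)), with n_e·A the pore (flow) area.
Plume center vt = 0.0483 × 145 = 7.0035 m, so the well at 5.94 m is 1.0635 m upgradient of the peak.
√(4πDt) = 26.69 m, giving peak height M/(n_e·A·√(4πDt)) = 99.6/(0.42 × 2.55 × 26.69) = 3.484 kg/m³.
(x−vt)²/(4Dt) = (-1.0635)²/(4 × 0.391 × 145) = 0.004987; exp(−0.004987) = 0.9950.
C = 3.484 × 0.9950 = 3.47 kg/m³.

3.47 kg/m³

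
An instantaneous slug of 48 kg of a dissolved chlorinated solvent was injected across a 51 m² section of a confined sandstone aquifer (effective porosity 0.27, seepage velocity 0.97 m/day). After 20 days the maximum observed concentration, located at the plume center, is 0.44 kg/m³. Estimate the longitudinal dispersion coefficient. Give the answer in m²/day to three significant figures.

0.250 m²/day

At the plume center C_max = M/(n_e·A·√(4πDt)), so D = M²/(4πt·(n_e·A·C_max)²).
n_e·A·C_max = 0.27 × 51 × 0.44 = 6.059 kg/m.
D = 48²/(4π × 20 × 6.059²) = 0.250 m²/day.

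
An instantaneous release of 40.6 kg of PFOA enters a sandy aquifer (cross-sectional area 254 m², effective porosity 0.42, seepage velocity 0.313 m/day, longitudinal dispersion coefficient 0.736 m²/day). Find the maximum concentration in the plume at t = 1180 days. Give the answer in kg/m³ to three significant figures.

The peak of an instantaneous 1D plume sits at x = vt; there the Gaussian factor is 1 and C_max = M/(n_e·A·√(4πDt)), where n_e·A is the pore area the mass is dissolved in.
√(4πDt) = √(4π × 0.736 × 1180) = 104.5 m, so C_max = 40.6/(0.42 × 254 × 104.5) = 0.00364 kg/m³.

0.00364 kg/m³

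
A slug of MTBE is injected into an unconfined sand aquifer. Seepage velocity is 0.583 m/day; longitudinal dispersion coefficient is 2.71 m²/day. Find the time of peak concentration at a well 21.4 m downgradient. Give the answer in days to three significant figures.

For the 1D instantaneous-source solution, setting ∂C/∂t = 0 at fixed x gives v²t² + 2Dt − x² = 0, so t = (√(D² + v²x²) − D)/v².
√(D² + v²x²) = √(2.71² + 0.583² × 21.4²) = 12.77; v² = 0.339889.
t = (12.77 − 2.71)/0.339889 = 29.6 days (vs. the pure-advection estimate x/v = 36.7 d).

29.6 days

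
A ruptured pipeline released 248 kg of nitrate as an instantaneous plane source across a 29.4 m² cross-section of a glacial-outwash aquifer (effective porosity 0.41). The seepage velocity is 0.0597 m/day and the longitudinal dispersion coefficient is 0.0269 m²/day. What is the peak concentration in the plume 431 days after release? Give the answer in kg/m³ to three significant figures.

The peak of an instantaneous 1D plume sits at x = vt; there the Gaussian factor is 1 and C_max = M/(n_e·A·√(4πDt)), where n_e·A is the pore area the mass is dissolved in.
√(4πDt) = √(4π × 0.0269 × 431) = 12.07 m, so C_max = 248/(0.41 × 29.4 × 12.07) = 1.70 kg/m³.

1.70 kg/m³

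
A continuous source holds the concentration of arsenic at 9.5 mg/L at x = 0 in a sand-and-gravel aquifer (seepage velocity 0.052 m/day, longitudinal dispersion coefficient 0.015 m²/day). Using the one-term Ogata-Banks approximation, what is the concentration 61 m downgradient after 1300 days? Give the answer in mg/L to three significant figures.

For a continuous step input, C/C₀ ≈ ½·erfc((x−vt)/(2√(Dt))).
vt = 0.052 × 1300 = 67.6 m and 2√(Dt) = 2√(0.015 × 1300) = 8.832 m.
Argument (x−vt)/(2√(Dt)) = (61 − 67.6)/8.832 = -0.7473; ½·erfc(-0.7473) = 0.8547.
C = 9.5 × 0.8547 = 8.12 mg/L.

8.12 mg/L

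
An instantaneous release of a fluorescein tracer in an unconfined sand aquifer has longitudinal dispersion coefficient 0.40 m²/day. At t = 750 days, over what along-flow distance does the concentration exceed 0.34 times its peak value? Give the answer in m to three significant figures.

The plume is Gaussian with σ = √(2Dt) = √(2 × 0.40 × 750) = 24.49 m.
C/C_peak = exp(−Δx²/(2σ²)) = 0.34 ⇒ Δx = σ·√(−2 ln 0.34) = 24.49 × 1.469 = 35.98 m.
Width = 2Δx = 72.0 m.

72.0 m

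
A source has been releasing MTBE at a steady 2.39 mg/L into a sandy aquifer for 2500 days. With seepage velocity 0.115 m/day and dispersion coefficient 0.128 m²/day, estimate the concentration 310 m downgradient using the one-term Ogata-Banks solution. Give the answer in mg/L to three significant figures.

For a continuous step input, C/C₀ ≈ ½·erfc((x−vt)/(2√(Dt))).
vt = 0.115 × 2500 = 287.5 m and 2√(Dt) = 2√(0.128 × 2500) = 35.78 m.
Argument (x−vt)/(2√(Dt)) = (310 − 287.5)/35.78 = 0.6288; ½·erfc(0.6288) = 0.1869.
C = 2.39 × 0.1869 = 0.447 mg/L.

0.447 mg/L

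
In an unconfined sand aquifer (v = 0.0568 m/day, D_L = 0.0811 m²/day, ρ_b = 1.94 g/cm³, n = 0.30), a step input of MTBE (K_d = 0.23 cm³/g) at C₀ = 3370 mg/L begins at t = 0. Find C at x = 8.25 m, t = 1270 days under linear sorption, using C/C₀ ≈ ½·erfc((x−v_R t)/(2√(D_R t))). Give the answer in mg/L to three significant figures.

Retardation factor R = 1 + ρ_b·K_d/n = 1 + 1.94 × 0.23/0.30 = 2.487.
Sorption retards both mechanisms: v_R = v/R = 0.02284 m/day, D_R = D/R = 0.03261 m²/day.
v_R·t = 0.02284 × 1270 = 29.0068 m; 2√(D_R t) = 12.87 m; argument = (8.25 − 29.0068)/12.87 = -1.613.
C = C₀ × ½·erfc(-1.613) = 3370 × 0.9887 = 3330 mg/L.

3330 mg/L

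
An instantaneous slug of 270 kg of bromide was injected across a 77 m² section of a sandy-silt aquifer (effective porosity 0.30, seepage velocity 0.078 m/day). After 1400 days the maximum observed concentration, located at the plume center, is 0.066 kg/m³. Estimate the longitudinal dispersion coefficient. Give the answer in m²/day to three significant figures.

At the plume center C_max = M/(n_e·A·√(4πDt)), so D = M²/(4πt·(n_e·A·C_max)²).
n_e·A·C_max = 0.30 × 77 × 0.066 = 1.525 kg/m.
D = 270²/(4π × 1400 × 1.525²) = 1.78 m²/day.

1.78 m²/day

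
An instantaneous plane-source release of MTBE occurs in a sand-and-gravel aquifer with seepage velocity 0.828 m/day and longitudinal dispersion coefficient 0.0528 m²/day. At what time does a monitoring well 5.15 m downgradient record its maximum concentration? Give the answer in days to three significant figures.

6.14 days

For the 1D instantaneous-source solution, setting ∂C/∂t = 0 at fixed x gives v²t² + 2Dt − x² = 0, so t = (√(D² + v²x²) − D)/v².
√(D² + v²x²) = √(0.0528² + 0.828² × 5.15²) = 4.265; v² = 0.685584.
t = (4.265 − 0.0528)/0.685584 = 6.14 days (vs. the pure-advection estimate x/v = 6.22 d).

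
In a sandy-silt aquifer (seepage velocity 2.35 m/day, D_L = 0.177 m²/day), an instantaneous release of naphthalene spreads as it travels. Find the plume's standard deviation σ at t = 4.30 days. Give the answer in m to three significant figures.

1.23 m

Dispersive spreading gives a Gaussian with σ² = 2Dt; advection only shifts the center.
σ = √(2 × 0.177 × 4.30) = 1.23 m.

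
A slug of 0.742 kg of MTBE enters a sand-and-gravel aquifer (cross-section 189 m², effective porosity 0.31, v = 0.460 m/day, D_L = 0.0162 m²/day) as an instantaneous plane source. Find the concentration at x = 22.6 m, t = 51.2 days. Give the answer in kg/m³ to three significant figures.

For an instantaneous plane source, C(x,t) = M/(n_e·A·√(4πDt)) · exp(−(x−vt)²/(4Dt)), with n_e·A the pore (flow) area.
Plume center vt = 0.460 × 51.2 = 23.552 m, so the well at 22.6 m is 0.952 m upgradient of the peak.
√(4πDt) = 3.228 m, giving peak height M/(n_e·A·√(4πDt)) = 0.742/(0.31 × 189 × 3.228) = 0.003923 kg/m³.
(x−vt)²/(4Dt) = (-0.952)²/(4 × 0.0162 × 51.2) = 0.2732; exp(−0.2732) = 0.7609.
C = 0.003923 × 0.7609 = 0.00299 kg/m³.

0.00299 kg/m³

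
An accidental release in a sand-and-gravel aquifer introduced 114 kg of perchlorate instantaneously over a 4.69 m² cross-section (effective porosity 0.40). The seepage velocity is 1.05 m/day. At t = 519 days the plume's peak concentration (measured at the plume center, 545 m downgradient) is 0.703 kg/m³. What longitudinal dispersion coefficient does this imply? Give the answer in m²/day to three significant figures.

1.15 m²/day

At the plume center C_max = M/(n_e·A·√(4πDt)), so D = M²/(4πt·(n_e·A·C_max)²).
n_e·A·C_max = 0.40 × 4.69 × 0.703 = 1.319 kg/m.
D = 114²/(4π × 519 × 1.319²) = 1.15 m²/day.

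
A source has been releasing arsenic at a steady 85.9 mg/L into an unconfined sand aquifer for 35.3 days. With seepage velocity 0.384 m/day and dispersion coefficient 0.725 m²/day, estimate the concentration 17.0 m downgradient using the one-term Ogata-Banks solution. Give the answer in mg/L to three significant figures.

27.1 mg/L

For a continuous step input, C/C₀ ≈ ½·erfc((x−vt)/(2√(Dt))).
vt = 0.384 × 35.3 = 13.5552 m and 2√(Dt) = 2√(0.725 × 35.3) = 10.12 m.
Argument (x−vt)/(2√(Dt)) = (17.0 − 13.5552)/10.12 = 0.3404; ½·erfc(0.3404) = 0.3151.
C = 85.9 × 0.3151 = 27.1 mg/L.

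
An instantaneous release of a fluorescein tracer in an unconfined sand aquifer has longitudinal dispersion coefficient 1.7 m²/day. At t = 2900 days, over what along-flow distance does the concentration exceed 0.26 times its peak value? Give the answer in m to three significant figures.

326 m

The plume is Gaussian with σ = √(2Dt) = √(2 × 1.7 × 2900) = 99.30 m.
C/C_peak = exp(−Δx²/(2σ²)) = 0.26 ⇒ Δx = σ·√(−2 ln 0.26) = 99.30 × 1.641 = 163.0 m.
Width = 2Δx = 326 m.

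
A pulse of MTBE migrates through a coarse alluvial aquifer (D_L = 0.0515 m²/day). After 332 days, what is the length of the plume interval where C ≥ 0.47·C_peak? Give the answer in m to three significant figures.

14.4 m

The plume is Gaussian with σ = √(2Dt) = √(2 × 0.0515 × 332) = 5.848 m.
C/C_peak = exp(−Δx²/(2σ²)) = 0.47 ⇒ Δx = σ·√(−2 ln 0.47) = 5.848 × 1.229 = 7.187 m.
Width = 2Δx = 14.4 m.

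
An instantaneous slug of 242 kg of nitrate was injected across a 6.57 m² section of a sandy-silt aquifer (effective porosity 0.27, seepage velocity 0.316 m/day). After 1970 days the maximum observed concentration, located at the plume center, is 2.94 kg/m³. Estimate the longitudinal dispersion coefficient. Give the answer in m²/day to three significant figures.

0.0870 m²/day

At the plume center C_max = M/(n_e·A·√(4πDt)), so D = M²/(4πt·(n_e·A·C_max)²).
n_e·A·C_max = 0.27 × 6.57 × 2.94 = 5.215 kg/m.
D = 242²/(4π × 1970 × 5.215²) = 0.0870 m²/day.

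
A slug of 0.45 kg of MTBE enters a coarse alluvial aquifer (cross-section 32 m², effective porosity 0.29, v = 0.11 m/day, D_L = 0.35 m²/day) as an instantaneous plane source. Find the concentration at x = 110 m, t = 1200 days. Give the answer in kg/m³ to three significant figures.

0.000500 kg/m³

For an instantaneous plane source, C(x,t) = M/(n_e·A·√(4πDt)) · exp(−(x−vt)²/(4Dt)), with n_e·A the pore (flow) area.
Plume center vt = 0.11 × 1200 = 132 m, so the well at 110 m is 22 m upgradient of the peak.
√(4πDt) = 72.65 m, giving peak height M/(n_e·A·√(4πDt)) = 0.45/(0.29 × 32 × 72.65) = 0.0006675 kg/m³.
(x−vt)²/(4Dt) = (-22)²/(4 × 0.35 × 1200) = 0.2881; exp(−0.2881) = 0.7497.
C = 0.0006675 × 0.7497 = 0.000500 kg/m³.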